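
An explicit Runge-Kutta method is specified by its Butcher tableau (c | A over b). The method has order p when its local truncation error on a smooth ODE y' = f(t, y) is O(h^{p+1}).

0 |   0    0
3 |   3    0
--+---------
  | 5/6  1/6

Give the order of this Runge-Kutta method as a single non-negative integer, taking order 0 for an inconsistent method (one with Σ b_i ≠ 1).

b = (5/6, 1/6)
c = (0, 3)
Σ b_i: 5/6·1 + 1/6·1 = 1 ✓
b·c: 1/6·3 = 1/2 ✓; 2 stages ⇒ order 2.

2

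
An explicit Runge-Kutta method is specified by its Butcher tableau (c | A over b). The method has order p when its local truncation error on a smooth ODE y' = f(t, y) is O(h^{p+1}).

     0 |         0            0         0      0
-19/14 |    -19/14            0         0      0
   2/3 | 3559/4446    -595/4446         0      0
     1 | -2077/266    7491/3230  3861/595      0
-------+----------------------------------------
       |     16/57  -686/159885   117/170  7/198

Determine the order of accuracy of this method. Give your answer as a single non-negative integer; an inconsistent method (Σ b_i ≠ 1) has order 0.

4

b = (16/57, -686/159885, 117/170, 7/198)
c = (0, -19/14, 2/3, 1)
Ac = (0, 0, 85/468, 33/28)
Σ b_i: 16/57·1 + (-686/159885)·1 + 117/170·1 + 7/198·1 = 1 ✓
b·c: (-686/159885)·(-19/14) + 117/170·2/3 + 7/198·1 = 1/2 ✓
b·c²: (-686/159885)·361/196 + 117/170·4/9 + 7/198·1 = 1/3 ✓
b·Ac: 117/170·85/468 + 7/198·33/28 = 1/6 ✓
b·c³: (-686/159885)·(-6859/2744) + 117/170·8/27 + 7/198·1 = 1/4 ✓
b·(c∘Ac): 117/170·85/702 + 7/198·33/28 = 1/8 ✓
b·Ac²: 117/170·(-1615/6552) + 7/198·2805/392 = 1/12 ✓
b·A²c: 7/198·33/28 = 1/24 ✓; 4 stages ⇒ order 4.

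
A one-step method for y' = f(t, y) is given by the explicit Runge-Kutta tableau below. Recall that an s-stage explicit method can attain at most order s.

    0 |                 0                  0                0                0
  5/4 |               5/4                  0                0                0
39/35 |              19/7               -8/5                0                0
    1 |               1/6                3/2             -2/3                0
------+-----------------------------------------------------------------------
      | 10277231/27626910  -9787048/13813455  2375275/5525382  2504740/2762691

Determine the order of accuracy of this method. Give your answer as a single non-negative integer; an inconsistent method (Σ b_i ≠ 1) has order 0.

b = (10277231/27626910, -9787048/13813455, 2375275/5525382, 2504740/2762691)
c = (0, 5/4, 39/35, 1)
Ac = (0, 0, -2, 317/280)
Σ b_i: 10277231/27626910·1 + (-9787048/13813455)·1 + 2375275/5525382·1 + 2504740/2762691·1 = 1 ✓
b·c: (-9787048/13813455)·5/4 + 2375275/5525382·39/35 + 2504740/2762691·1 = 1/2 ✓
b·c²: (-9787048/13813455)·25/16 + 2375275/5525382·1521/1225 + 2504740/2762691·1 = 1/3 ✓
b·Ac: 2375275/5525382·(-2) + 2504740/2762691·317/280 = 1/6 ✓
b·c³: (-9787048/13813455)·125/64 + 2375275/5525382·59319/42875 + 2504740/2762691·1 = 4330809/36835880 ≠ 1/4 ⇒ order 3.
b·(c∘Ac): 2375275/5525382·(-78/35) + 2504740/2762691·317/280 = 377977/5525382 ≠ 1/8
b·Ac²: 2375275/5525382·(-5/2) + 2504740/2762691·59427/39200 = 231862207/773553480 ≠ 1/12
b·A²c: 2504740/2762691·4/3 = 10018960/8288073 ≠ 1/24

3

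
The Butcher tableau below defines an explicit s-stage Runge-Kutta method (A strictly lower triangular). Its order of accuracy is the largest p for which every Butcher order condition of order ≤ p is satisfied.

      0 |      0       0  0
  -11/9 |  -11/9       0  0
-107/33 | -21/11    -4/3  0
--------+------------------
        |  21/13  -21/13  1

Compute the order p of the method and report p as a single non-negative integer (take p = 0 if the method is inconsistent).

1

b = (21/13, -21/13, 1)
c = (0, -11/9, -107/33)
Ac = (0, 0, 44/27)
Σ b_i: 21/13·1 + (-21/13)·1 + 1·1 = 1 ✓
b·c: (-21/13)·(-11/9) + 1·(-107/33) = -544/429 ≠ 1/2 ⇒ order 1.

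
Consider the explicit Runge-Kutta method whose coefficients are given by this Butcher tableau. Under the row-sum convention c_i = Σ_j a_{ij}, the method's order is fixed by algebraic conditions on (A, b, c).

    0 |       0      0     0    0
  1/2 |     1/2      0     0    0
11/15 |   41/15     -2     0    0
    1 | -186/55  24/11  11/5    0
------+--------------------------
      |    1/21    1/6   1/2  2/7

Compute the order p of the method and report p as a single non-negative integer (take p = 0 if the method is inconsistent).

1

b = (1/21, 1/6, 1/2, 2/7)
c = (0, 1/2, 11/15, 1)
Ac = (0, 0, -1, 2231/825)
Σ b_i: 1/21·1 + 1/6·1 + 1/2·1 + 2/7·1 = 1 ✓
b·c: 1/6·1/2 + 1/2·11/15 + 2/7·1 = 103/140 ≠ 1/2 ⇒ order 1.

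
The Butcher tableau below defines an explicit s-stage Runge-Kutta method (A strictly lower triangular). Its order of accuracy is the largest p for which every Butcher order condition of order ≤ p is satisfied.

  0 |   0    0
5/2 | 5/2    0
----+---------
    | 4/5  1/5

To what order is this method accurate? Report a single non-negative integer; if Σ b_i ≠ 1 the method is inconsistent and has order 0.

b = (4/5, 1/5)
c = (0, 5/2)
Σ b_i: 4/5·1 + 1/5·1 = 1 ✓
b·c: 1/5·5/2 = 1/2 ✓; 2 stages ⇒ order 2.

2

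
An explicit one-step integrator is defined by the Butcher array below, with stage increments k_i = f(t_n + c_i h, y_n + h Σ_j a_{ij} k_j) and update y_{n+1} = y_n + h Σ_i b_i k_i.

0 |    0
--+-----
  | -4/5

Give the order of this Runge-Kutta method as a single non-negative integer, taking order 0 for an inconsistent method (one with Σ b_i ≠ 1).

b = (-4/5)
c = (0)
Σ b_i: (-4/5)·1 = -4/5 ≠ 1 ⇒ order 0.

0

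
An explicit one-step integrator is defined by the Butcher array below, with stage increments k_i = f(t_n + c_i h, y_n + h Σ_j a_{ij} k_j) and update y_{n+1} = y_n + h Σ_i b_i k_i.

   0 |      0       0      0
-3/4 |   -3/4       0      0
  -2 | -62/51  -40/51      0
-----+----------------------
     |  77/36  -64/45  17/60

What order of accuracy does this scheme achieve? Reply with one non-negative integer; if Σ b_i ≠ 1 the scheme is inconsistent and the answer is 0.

b = (77/36, -64/45, 17/60)
c = (0, -3/4, -2)
Ac = (0, 0, 10/17)
Σ b_i: 77/36·1 + (-64/45)·1 + 17/60·1 = 1 ✓
b·c: (-64/45)·(-3/4) + 17/60·(-2) = 1/2 ✓
b·c²: (-64/45)·9/16 + 17/60·4 = 1/3 ✓
b·Ac: 17/60·10/17 = 1/6 ✓; 3 stages ⇒ order 3.

3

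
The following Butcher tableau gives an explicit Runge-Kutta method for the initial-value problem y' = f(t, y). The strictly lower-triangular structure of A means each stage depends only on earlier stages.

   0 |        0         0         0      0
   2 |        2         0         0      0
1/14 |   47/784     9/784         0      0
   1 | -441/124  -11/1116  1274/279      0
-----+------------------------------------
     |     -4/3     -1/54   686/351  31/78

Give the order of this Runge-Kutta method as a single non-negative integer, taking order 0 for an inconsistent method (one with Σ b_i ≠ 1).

b = (-4/3, -1/54, 686/351, 31/78)
c = (0, 2, 1/14, 1)
Ac = (0, 0, 9/392, 19/62)
Σ b_i: (-4/3)·1 + (-1/54)·1 + 686/351·1 + 31/78·1 = 1 ✓
b·c: (-1/54)·2 + 686/351·1/14 + 31/78·1 = 1/2 ✓
b·c²: (-1/54)·4 + 686/351·1/196 + 31/78·1 = 1/3 ✓
b·Ac: 686/351·9/392 + 31/78·19/62 = 1/6 ✓
b·c³: (-1/54)·8 + 686/351·1/2744 + 31/78·1 = 1/4 ✓
b·(c∘Ac): 686/351·9/5488 + 31/78·19/62 = 1/8 ✓
b·Ac²: 686/351·9/196 + 31/78·(-1/62) = 1/12 ✓
b·A²c: 31/78·13/124 = 1/24 ✓; 4 stages ⇒ order 4.

4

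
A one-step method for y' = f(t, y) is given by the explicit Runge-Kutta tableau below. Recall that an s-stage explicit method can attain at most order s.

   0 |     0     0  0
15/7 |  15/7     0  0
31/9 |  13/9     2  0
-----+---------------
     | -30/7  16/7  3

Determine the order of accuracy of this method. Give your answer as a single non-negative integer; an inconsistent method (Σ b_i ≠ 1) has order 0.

1

b = (-30/7, 16/7, 3)
c = (0, 15/7, 31/9)
Ac = (0, 0, 30/7)
Σ b_i: (-30/7)·1 + 16/7·1 + 3·1 = 1 ✓
b·c: 16/7·15/7 + 3·31/9 = 2239/147 ≠ 1/2 ⇒ order 1.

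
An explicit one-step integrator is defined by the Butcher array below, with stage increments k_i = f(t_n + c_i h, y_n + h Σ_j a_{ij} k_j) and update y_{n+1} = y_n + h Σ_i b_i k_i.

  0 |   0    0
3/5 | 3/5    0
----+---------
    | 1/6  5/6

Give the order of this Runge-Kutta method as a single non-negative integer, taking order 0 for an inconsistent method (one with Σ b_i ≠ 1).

2

b = (1/6, 5/6)
c = (0, 3/5)
Σ b_i: 1/6·1 + 5/6·1 = 1 ✓
b·c: 5/6·3/5 = 1/2 ✓; 2 stages ⇒ order 2.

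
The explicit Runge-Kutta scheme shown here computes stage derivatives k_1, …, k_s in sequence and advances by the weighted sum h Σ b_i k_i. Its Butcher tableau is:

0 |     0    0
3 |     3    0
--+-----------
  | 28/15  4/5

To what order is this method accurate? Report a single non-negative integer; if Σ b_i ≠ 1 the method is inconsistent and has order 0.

0

b = (28/15, 4/5)
c = (0, 3)
Σ b_i: 28/15·1 + 4/5·1 = 8/3 ≠ 1 ⇒ order 0.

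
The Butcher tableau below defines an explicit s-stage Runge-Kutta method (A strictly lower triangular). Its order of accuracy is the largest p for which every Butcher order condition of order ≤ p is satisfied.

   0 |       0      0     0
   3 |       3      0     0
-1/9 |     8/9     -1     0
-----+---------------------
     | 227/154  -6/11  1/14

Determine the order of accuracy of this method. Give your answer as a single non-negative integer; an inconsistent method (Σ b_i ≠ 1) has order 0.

b = (227/154, -6/11, 1/14)
c = (0, 3, -1/9)
Ac = (0, 0, -3)
Σ b_i: 227/154·1 + (-6/11)·1 + 1/14·1 = 1 ✓
b·c: (-6/11)·3 + 1/14·(-1/9) = -2279/1386 ≠ 1/2 ⇒ order 1.

1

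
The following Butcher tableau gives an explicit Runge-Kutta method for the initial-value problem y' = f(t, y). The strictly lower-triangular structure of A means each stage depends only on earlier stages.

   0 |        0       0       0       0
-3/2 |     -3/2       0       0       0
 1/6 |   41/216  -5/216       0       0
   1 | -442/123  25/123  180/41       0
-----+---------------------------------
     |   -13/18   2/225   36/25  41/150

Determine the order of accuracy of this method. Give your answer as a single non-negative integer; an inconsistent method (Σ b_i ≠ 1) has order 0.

4

b = (-13/18, 2/225, 36/25, 41/150)
c = (0, -3/2, 1/6, 1)
Ac = (0, 0, 5/144, 35/82)
Σ b_i: (-13/18)·1 + 2/225·1 + 36/25·1 + 41/150·1 = 1 ✓
b·c: 2/225·(-3/2) + 36/25·1/6 + 41/150·1 = 1/2 ✓
b·c²: 2/225·9/4 + 36/25·1/36 + 41/150·1 = 1/3 ✓
b·Ac: 36/25·5/144 + 41/150·35/82 = 1/6 ✓
b·c³: 2/225·(-27/8) + 36/25·1/216 + 41/150·1 = 1/4 ✓
b·(c∘Ac): 36/25·5/864 + 41/150·35/82 = 1/8 ✓
b·Ac²: 36/25·(-5/96) + 41/150·95/164 = 1/12 ✓
b·A²c: 41/150·25/164 = 1/24 ✓; 4 stages ⇒ order 4.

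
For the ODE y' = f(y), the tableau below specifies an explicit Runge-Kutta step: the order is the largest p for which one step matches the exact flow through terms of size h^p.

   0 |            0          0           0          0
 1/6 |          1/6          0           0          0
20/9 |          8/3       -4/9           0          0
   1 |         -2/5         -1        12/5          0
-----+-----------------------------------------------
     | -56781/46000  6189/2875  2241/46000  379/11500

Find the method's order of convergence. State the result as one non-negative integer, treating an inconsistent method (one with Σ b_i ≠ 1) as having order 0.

3

b = (-56781/46000, 6189/2875, 2241/46000, 379/11500)
c = (0, 1/6, 20/9, 1)
Ac = (0, 0, -2/27, 31/6)
Σ b_i: (-56781/46000)·1 + 6189/2875·1 + 2241/46000·1 + 379/11500·1 = 1 ✓
b·c: 6189/2875·1/6 + 2241/46000·20/9 + 379/11500·1 = 1/2 ✓
b·c²: 6189/2875·1/36 + 2241/46000·400/81 + 379/11500·1 = 1/3 ✓
b·Ac: 2241/46000·(-2/27) + 379/11500·31/6 = 1/6 ✓
b·c³: 6189/2875·1/216 + 2241/46000·8000/729 + 379/11500·1 = 71731/124200 ≠ 1/4 ⇒ order 3.
b·(c∘Ac): 2241/46000·(-40/243) + 379/11500·31/6 = 33587/207000 ≠ 1/8
b·Ac²: 2241/46000·(-1/81) + 379/11500·1277/108 = 120809/310500 ≠ 1/12
b·A²c: 379/11500·(-8/45) = -758/129375 ≠ 1/24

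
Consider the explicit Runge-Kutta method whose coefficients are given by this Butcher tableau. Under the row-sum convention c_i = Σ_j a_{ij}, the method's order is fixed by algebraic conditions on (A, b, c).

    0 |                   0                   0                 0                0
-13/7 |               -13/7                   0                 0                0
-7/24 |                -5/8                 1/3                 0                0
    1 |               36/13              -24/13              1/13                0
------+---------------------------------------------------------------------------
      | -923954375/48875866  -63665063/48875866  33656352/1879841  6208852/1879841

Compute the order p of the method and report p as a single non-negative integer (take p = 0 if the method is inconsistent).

b = (-923954375/48875866, -63665063/48875866, 33656352/1879841, 6208852/1879841)
c = (0, -13/7, -7/24, 1)
Ac = (0, 0, -13/21, 7439/2184)
Σ b_i: (-923954375/48875866)·1 + (-63665063/48875866)·1 + 33656352/1879841·1 + 6208852/1879841·1 = 1 ✓
b·c: (-63665063/48875866)·(-13/7) + 33656352/1879841·(-7/24) + 6208852/1879841·1 = 1/2 ✓
b·c²: (-63665063/48875866)·169/49 + 33656352/1879841·49/576 + 6208852/1879841·1 = 1/3 ✓
b·Ac: 33656352/1879841·(-13/21) + 6208852/1879841·7439/2184 = 1/6 ✓
b·c³: (-63665063/48875866)·(-2197/343) + 33656352/1879841·(-343/13824) + 6208852/1879841·1 = 21226487645/1894879728 ≠ 1/4 ⇒ order 3.
b·(c∘Ac): 33656352/1879841·13/72 + 6208852/1879841·7439/2184 = 1143451375/78953322 ≠ 1/8
b·Ac²: 33656352/1879841·169/147 + 6208852/1879841·(-2333855/366912) = -806327633/1894879728 ≠ 1/12
b·A²c: 6208852/1879841·(-1/21) = -6208852/39476661 ≠ 1/24

3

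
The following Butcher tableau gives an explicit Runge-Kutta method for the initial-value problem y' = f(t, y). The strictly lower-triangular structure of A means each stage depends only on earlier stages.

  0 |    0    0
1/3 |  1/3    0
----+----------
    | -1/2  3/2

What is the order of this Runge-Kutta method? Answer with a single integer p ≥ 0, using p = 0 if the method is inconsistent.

b = (-1/2, 3/2)
c = (0, 1/3)
Σ b_i: (-1/2)·1 + 3/2·1 = 1 ✓
b·c: 3/2·1/3 = 1/2 ✓; 2 stages ⇒ order 2.

2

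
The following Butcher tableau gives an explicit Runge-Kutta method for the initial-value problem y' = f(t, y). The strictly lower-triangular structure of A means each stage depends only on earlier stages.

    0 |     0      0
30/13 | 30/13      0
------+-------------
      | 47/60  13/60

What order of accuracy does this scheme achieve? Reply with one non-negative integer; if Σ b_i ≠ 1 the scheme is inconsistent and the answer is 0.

b = (47/60, 13/60)
c = (0, 30/13)
Σ b_i: 47/60·1 + 13/60·1 = 1 ✓
b·c: 13/60·30/13 = 1/2 ✓; 2 stages ⇒ order 2.

2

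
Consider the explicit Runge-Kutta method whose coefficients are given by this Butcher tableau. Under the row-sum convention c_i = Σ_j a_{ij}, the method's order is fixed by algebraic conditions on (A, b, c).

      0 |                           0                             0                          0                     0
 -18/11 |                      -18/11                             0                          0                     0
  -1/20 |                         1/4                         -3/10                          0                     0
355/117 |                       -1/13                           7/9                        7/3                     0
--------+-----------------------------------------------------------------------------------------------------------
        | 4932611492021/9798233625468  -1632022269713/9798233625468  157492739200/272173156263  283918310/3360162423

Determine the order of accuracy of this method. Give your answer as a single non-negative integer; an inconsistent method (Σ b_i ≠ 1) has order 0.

3

b = (4932611492021/9798233625468, -1632022269713/9798233625468, 157492739200/272173156263, 283918310/3360162423)
c = (0, -18/11, -1/20, 355/117)
Ac = (0, 0, 27/55, -917/660)
Σ b_i: 4932611492021/9798233625468·1 + (-1632022269713/9798233625468)·1 + 157492739200/272173156263·1 + 283918310/3360162423·1 = 1 ✓
b·c: (-1632022269713/9798233625468)·(-18/11) + 157492739200/272173156263·(-1/20) + 283918310/3360162423·355/117 = 1/2 ✓
b·c²: (-1632022269713/9798233625468)·324/121 + 157492739200/272173156263·1/400 + 283918310/3360162423·126025/13689 = 1/3 ✓
b·Ac: 157492739200/272173156263·27/55 + 283918310/3360162423·(-917/660) = 1/6 ✓
b·c³: (-1632022269713/9798233625468)·(-5832/1331) + 157492739200/272173156263·(-1/8000) + 283918310/3360162423·44738875/1601613 = 416304489833882/134725712350185 ≠ 1/4 ⇒ order 3.
b·(c∘Ac): 157492739200/272173156263·(-27/1100) + 283918310/3360162423·(-65107/15444) = -739312901101/1995936479262 ≠ 1/8
b·Ac²: 157492739200/272173156263·(-486/605) + 283918310/3360162423·303247/145200 = -116274519583/403219490760 ≠ 1/12
b·A²c: 283918310/3360162423·63/55 = 1192456902/12320595551 ≠ 1/24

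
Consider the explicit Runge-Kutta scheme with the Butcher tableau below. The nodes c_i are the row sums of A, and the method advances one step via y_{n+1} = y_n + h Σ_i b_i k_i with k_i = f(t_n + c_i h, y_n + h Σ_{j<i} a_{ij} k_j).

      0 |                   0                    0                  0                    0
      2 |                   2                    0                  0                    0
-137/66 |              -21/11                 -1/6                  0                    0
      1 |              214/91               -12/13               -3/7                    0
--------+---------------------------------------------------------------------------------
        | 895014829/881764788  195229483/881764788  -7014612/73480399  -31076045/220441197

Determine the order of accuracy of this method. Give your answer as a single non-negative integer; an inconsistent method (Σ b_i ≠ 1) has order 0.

3

b = (895014829/881764788, 195229483/881764788, -7014612/73480399, -31076045/220441197)
c = (0, 2, -137/66, 1)
Ac = (0, 0, -1/3, -1915/2002)
Σ b_i: 895014829/881764788·1 + 195229483/881764788·1 + (-7014612/73480399)·1 + (-31076045/220441197)·1 = 1 ✓
b·c: 195229483/881764788·2 + (-7014612/73480399)·(-137/66) + (-31076045/220441197)·1 = 1/2 ✓
b·c²: 195229483/881764788·4 + (-7014612/73480399)·18769/4356 + (-31076045/220441197)·1 = 1/3 ✓
b·Ac: (-7014612/73480399)·(-1/3) + (-31076045/220441197)·(-1915/2002) = 1/6 ✓
b·c³: 195229483/881764788·8 + (-7014612/73480399)·(-2571353/287496) + (-31076045/220441197)·1 = 36141479129/14549119002 ≠ 1/4 ⇒ order 3.
b·(c∘Ac): (-7014612/73480399)·137/198 + (-31076045/220441197)·(-1915/2002) = 10109969/146960798 ≠ 1/8
b·Ac²: (-7014612/73480399)·(-2/3) + (-31076045/220441197)·(-731869/132132) = 24572730673/29098238004 ≠ 1/12
b·A²c: (-31076045/220441197)·1/7 = -4439435/220441197 ≠ 1/24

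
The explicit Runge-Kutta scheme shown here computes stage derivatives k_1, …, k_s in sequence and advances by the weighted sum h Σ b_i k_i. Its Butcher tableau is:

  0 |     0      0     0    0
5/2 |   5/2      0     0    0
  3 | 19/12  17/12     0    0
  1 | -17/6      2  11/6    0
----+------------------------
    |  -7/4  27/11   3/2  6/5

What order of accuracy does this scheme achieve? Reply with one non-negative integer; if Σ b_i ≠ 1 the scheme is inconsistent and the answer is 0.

0

b = (-7/4, 27/11, 3/2, 6/5)
c = (0, 5/2, 3, 1)
Ac = (0, 0, 85/24, 21/2)
Σ b_i: (-7/4)·1 + 27/11·1 + 3/2·1 + 6/5·1 = 749/220 ≠ 1 ⇒ order 0.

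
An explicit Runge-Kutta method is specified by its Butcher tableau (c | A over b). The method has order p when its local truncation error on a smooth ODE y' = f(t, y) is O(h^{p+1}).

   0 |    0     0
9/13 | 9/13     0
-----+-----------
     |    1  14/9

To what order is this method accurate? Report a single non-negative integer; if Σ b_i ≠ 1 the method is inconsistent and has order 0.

0

b = (1, 14/9)
c = (0, 9/13)
Σ b_i: 1·1 + 14/9·1 = 23/9 ≠ 1 ⇒ order 0.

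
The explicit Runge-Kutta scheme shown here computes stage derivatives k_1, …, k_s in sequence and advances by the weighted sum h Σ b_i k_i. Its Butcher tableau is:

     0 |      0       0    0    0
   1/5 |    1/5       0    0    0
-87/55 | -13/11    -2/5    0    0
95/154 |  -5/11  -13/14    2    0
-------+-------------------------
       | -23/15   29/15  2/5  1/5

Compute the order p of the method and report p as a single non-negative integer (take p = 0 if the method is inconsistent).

1

b = (-23/15, 29/15, 2/5, 1/5)
c = (0, 1/5, -87/55, 95/154)
Ac = (0, 0, -2/25, -2579/770)
Σ b_i: (-23/15)·1 + 29/15·1 + 2/5·1 + 1/5·1 = 1 ✓
b·c: 29/15·1/5 + 2/5·(-87/55) + 1/5·95/154 = -1417/11550 ≠ 1/2 ⇒ order 1.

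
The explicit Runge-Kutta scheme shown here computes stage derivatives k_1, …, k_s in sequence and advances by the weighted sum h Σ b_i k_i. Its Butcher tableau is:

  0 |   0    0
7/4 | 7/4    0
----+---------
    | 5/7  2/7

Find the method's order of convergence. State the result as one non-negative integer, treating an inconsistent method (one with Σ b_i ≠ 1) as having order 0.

b = (5/7, 2/7)
c = (0, 7/4)
Σ b_i: 5/7·1 + 2/7·1 = 1 ✓
b·c: 2/7·7/4 = 1/2 ✓; 2 stages ⇒ order 2.

2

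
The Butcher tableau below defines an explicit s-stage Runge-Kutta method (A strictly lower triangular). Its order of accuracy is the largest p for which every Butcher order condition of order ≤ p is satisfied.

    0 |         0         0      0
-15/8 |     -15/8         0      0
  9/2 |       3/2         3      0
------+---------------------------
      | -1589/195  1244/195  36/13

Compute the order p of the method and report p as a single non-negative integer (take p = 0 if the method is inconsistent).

b = (-1589/195, 1244/195, 36/13)
c = (0, -15/8, 9/2)
Ac = (0, 0, -45/8)
Σ b_i: (-1589/195)·1 + 1244/195·1 + 36/13·1 = 1 ✓
b·c: 1244/195·(-15/8) + 36/13·9/2 = 1/2 ✓
b·c²: 1244/195·225/64 + 36/13·81/4 = 16329/208 ≠ 1/3 ⇒ order 2.
b·Ac: 36/13·(-45/8) = -405/26 ≠ 1/6

2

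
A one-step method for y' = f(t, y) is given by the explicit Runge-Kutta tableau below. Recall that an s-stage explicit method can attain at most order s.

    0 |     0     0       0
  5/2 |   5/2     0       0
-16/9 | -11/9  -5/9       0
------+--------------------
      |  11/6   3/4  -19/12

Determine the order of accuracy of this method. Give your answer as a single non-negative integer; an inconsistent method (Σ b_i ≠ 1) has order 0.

1

b = (11/6, 3/4, -19/12)
c = (0, 5/2, -16/9)
Ac = (0, 0, -25/18)
Σ b_i: 11/6·1 + 3/4·1 + (-19/12)·1 = 1 ✓
b·c: 3/4·5/2 + (-19/12)·(-16/9) = 1013/216 ≠ 1/2 ⇒ order 1.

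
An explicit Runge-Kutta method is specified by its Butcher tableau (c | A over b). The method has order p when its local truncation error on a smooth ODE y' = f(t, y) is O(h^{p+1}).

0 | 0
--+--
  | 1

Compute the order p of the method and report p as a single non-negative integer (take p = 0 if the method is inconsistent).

b = (1)
c = (0)
Σ b_i: 1·1 = 1 ✓; 1 stage ⇒ order 1.

1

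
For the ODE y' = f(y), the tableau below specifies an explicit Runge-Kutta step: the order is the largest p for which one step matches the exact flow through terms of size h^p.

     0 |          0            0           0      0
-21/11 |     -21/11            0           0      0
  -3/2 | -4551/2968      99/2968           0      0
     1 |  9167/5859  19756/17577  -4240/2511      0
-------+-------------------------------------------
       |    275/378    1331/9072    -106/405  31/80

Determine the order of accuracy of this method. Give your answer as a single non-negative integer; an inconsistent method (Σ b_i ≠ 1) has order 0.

4

b = (275/378, 1331/9072, -106/405, 31/80)
c = (0, -21/11, -3/2, 1)
Ac = (0, 0, -27/424, 12/31)
Σ b_i: 275/378·1 + 1331/9072·1 + (-106/405)·1 + 31/80·1 = 1 ✓
b·c: 1331/9072·(-21/11) + (-106/405)·(-3/2) + 31/80·1 = 1/2 ✓
b·c²: 1331/9072·441/121 + (-106/405)·9/4 + 31/80·1 = 1/3 ✓
b·Ac: (-106/405)·(-27/424) + 31/80·12/31 = 1/6 ✓
b·c³: 1331/9072·(-9261/1331) + (-106/405)·(-27/8) + 31/80·1 = 1/4 ✓
b·(c∘Ac): (-106/405)·81/848 + 31/80·12/31 = 1/8 ✓
b·Ac²: (-106/405)·567/4664 + 31/80·304/1023 = 1/12 ✓
b·A²c: 31/80·10/93 = 1/24 ✓; 4 stages ⇒ order 4.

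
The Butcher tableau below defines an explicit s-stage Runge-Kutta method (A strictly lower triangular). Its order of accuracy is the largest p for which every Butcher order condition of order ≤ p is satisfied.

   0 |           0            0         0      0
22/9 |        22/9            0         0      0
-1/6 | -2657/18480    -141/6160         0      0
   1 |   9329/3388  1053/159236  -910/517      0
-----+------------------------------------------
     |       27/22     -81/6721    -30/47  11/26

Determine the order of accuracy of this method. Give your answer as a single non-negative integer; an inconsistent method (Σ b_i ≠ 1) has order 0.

b = (27/22, -81/6721, -30/47, 11/26)
c = (0, 22/9, -1/6, 1)
Ac = (0, 0, -47/840, 13/42)
Σ b_i: 27/22·1 + (-81/6721)·1 + (-30/47)·1 + 11/26·1 = 1 ✓
b·c: (-81/6721)·22/9 + (-30/47)·(-1/6) + 11/26·1 = 1/2 ✓
b·c²: (-81/6721)·484/81 + (-30/47)·1/36 + 11/26·1 = 1/3 ✓
b·Ac: (-30/47)·(-47/840) + 11/26·13/42 = 1/6 ✓
b·c³: (-81/6721)·10648/729 + (-30/47)·(-1/216) + 11/26·1 = 1/4 ✓
b·(c∘Ac): (-30/47)·47/5040 + 11/26·13/42 = 1/8 ✓
b·Ac²: (-30/47)·(-517/3780) + 11/26·(-13/1386) = 1/12 ✓
b·A²c: 11/26·13/132 = 1/24 ✓; 4 stages ⇒ order 4.

4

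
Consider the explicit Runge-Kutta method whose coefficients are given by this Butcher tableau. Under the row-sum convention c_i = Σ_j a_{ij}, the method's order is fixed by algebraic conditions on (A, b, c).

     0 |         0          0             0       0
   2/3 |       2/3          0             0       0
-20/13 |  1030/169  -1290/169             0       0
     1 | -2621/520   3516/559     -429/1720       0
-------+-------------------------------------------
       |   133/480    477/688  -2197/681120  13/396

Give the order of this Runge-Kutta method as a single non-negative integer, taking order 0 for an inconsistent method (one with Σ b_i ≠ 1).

4

b = (133/480, 477/688, -2197/681120, 13/396)
c = (0, 2/3, -20/13, 1)
Ac = (0, 0, -860/169, 119/26)
Σ b_i: 133/480·1 + 477/688·1 + (-2197/681120)·1 + 13/396·1 = 1 ✓
b·c: 477/688·2/3 + (-2197/681120)·(-20/13) + 13/396·1 = 1/2 ✓
b·c²: 477/688·4/9 + (-2197/681120)·400/169 + 13/396·1 = 1/3 ✓
b·Ac: (-2197/681120)·(-860/169) + 13/396·119/26 = 1/6 ✓
b·c³: 477/688·8/27 + (-2197/681120)·(-8000/2197) + 13/396·1 = 1/4 ✓
b·(c∘Ac): (-2197/681120)·17200/2197 + 13/396·119/26 = 1/8 ✓
b·Ac²: (-2197/681120)·(-1720/507) + 13/396·86/39 = 1/12 ✓
b·A²c: 13/396·33/26 = 1/24 ✓; 4 stages ⇒ order 4.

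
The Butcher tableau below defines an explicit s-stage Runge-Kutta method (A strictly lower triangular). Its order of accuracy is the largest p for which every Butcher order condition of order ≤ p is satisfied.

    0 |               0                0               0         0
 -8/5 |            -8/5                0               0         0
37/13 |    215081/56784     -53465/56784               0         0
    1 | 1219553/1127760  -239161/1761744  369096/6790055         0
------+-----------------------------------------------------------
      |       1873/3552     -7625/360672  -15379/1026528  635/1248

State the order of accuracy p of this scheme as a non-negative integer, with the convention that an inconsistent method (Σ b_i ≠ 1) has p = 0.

b = (1873/3552, -7625/360672, -15379/1026528, 635/1248)
c = (0, -8/5, 37/13, 1)
Ac = (0, 0, 10693/7098, 1417/3810)
Σ b_i: 1873/3552·1 + (-7625/360672)·1 + (-15379/1026528)·1 + 635/1248·1 = 1 ✓
b·c: (-7625/360672)·(-8/5) + (-15379/1026528)·37/13 + 635/1248·1 = 1/2 ✓
b·c²: (-7625/360672)·64/25 + (-15379/1026528)·1369/169 + 635/1248·1 = 1/3 ✓
b·Ac: (-15379/1026528)·10693/7098 + 635/1248·1417/3810 = 1/6 ✓
b·c³: (-7625/360672)·(-512/125) + (-15379/1026528)·50653/2197 + 635/1248·1 = 1/4 ✓
b·(c∘Ac): (-15379/1026528)·395641/92274 + 635/1248·1417/3810 = 1/8 ✓
b·Ac²: (-15379/1026528)·(-42772/17745) + 635/1248·884/9525 = 1/12 ✓
b·A²c: 635/1248·52/635 = 1/24 ✓; 4 stages ⇒ order 4.

4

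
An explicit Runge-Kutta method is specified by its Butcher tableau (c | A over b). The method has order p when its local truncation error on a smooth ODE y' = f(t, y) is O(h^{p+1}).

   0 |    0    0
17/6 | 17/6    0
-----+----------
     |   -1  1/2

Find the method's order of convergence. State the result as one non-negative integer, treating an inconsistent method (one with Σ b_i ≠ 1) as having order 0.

0

b = (-1, 1/2)
c = (0, 17/6)
Σ b_i: (-1)·1 + 1/2·1 = -1/2 ≠ 1 ⇒ order 0.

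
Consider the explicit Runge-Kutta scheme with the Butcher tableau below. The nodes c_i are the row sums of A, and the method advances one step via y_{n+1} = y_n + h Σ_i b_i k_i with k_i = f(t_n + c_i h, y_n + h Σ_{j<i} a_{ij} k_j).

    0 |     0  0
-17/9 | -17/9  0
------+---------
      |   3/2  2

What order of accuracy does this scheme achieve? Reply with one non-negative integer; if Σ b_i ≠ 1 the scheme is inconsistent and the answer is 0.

b = (3/2, 2)
c = (0, -17/9)
Σ b_i: 3/2·1 + 2·1 = 7/2 ≠ 1 ⇒ order 0.

0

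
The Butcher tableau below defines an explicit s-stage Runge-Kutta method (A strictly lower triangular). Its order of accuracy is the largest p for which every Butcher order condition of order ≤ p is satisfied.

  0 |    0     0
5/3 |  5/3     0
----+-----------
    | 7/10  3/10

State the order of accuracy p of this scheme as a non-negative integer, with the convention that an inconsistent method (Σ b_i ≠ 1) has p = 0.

b = (7/10, 3/10)
c = (0, 5/3)
Σ b_i: 7/10·1 + 3/10·1 = 1 ✓
b·c: 3/10·5/3 = 1/2 ✓; 2 stages ⇒ order 2.

2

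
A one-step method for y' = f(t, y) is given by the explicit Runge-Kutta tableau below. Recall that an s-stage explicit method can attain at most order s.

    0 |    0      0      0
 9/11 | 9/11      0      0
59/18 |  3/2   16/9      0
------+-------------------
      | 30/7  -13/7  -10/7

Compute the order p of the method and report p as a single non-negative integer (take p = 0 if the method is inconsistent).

b = (30/7, -13/7, -10/7)
c = (0, 9/11, 59/18)
Ac = (0, 0, 16/11)
Σ b_i: 30/7·1 + (-13/7)·1 + (-10/7)·1 = 1 ✓
b·c: (-13/7)·9/11 + (-10/7)·59/18 = -614/99 ≠ 1/2 ⇒ order 1.

1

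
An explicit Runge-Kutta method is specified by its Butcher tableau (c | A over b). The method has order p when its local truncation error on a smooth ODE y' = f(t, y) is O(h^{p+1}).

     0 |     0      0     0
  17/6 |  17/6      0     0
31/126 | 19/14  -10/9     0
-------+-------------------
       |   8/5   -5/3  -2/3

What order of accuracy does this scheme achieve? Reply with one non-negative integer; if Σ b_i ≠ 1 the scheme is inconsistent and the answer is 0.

b = (8/5, -5/3, -2/3)
c = (0, 17/6, 31/126)
Ac = (0, 0, -85/27)
Σ b_i: 8/5·1 + (-5/3)·1 + (-2/3)·1 = -11/15 ≠ 1 ⇒ order 0.

0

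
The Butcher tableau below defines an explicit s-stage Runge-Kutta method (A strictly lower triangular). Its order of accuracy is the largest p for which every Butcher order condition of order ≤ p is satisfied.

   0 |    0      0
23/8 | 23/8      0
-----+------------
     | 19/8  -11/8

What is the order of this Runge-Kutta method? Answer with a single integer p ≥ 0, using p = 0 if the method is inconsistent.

b = (19/8, -11/8)
c = (0, 23/8)
Σ b_i: 19/8·1 + (-11/8)·1 = 1 ✓
b·c: (-11/8)·23/8 = -253/64 ≠ 1/2 ⇒ order 1.

1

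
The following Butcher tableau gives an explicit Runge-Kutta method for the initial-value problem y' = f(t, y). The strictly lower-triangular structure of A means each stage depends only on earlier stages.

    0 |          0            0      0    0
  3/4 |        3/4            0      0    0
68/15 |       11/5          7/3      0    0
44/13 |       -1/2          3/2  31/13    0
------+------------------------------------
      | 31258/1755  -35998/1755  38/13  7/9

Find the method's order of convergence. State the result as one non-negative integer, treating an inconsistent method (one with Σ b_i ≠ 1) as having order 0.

2

b = (31258/1755, -35998/1755, 38/13, 7/9)
c = (0, 3/4, 68/15, 44/13)
Ac = (0, 0, 7/4, 18619/1560)
Σ b_i: 31258/1755·1 + (-35998/1755)·1 + 38/13·1 + 7/9·1 = 1 ✓
b·c: (-35998/1755)·3/4 + 38/13·68/15 + 7/9·44/13 = 1/2 ✓
b·c²: (-35998/1755)·9/16 + 38/13·4624/225 + 7/9·1936/169 = 1941627/33800 ≠ 1/3 ⇒ order 2.
b·Ac: 38/13·7/4 + 7/9·18619/1560 = 202153/14040 ≠ 1/6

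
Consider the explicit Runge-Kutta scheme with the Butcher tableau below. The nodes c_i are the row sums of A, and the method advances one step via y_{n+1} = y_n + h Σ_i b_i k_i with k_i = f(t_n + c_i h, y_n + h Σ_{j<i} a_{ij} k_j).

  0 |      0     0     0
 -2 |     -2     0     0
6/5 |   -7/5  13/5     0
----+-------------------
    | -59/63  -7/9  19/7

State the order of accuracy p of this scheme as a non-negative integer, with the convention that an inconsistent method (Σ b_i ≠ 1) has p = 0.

1

b = (-59/63, -7/9, 19/7)
c = (0, -2, 6/5)
Ac = (0, 0, -26/5)
Σ b_i: (-59/63)·1 + (-7/9)·1 + 19/7·1 = 1 ✓
b·c: (-7/9)·(-2) + 19/7·6/5 = 1516/315 ≠ 1/2 ⇒ order 1.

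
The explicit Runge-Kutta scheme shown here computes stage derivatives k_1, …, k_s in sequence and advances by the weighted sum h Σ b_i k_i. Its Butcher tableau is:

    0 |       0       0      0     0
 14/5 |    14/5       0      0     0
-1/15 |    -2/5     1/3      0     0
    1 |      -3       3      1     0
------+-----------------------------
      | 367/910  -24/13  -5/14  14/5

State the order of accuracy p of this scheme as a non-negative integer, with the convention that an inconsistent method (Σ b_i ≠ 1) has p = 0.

1

b = (367/910, -24/13, -5/14, 14/5)
c = (0, 14/5, -1/15, 1)
Ac = (0, 0, 14/15, 25/3)
Σ b_i: 367/910·1 + (-24/13)·1 + (-5/14)·1 + 14/5·1 = 1 ✓
b·c: (-24/13)·14/5 + (-5/14)·(-1/15) + 14/5·1 = -6403/2730 ≠ 1/2 ⇒ order 1.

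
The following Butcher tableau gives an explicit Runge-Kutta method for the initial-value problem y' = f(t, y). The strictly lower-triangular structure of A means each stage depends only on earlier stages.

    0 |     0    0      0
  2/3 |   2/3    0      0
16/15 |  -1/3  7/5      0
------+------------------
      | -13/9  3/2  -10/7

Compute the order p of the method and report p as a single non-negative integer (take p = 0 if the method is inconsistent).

0

b = (-13/9, 3/2, -10/7)
c = (0, 2/3, 16/15)
Ac = (0, 0, 14/15)
Σ b_i: (-13/9)·1 + 3/2·1 + (-10/7)·1 = -173/126 ≠ 1 ⇒ order 0.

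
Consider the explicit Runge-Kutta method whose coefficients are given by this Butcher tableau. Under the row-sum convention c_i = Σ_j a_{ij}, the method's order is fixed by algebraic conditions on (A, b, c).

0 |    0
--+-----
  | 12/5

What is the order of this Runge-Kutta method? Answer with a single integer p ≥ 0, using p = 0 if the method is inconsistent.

0

b = (12/5)
c = (0)
Σ b_i: 12/5·1 = 12/5 ≠ 1 ⇒ order 0.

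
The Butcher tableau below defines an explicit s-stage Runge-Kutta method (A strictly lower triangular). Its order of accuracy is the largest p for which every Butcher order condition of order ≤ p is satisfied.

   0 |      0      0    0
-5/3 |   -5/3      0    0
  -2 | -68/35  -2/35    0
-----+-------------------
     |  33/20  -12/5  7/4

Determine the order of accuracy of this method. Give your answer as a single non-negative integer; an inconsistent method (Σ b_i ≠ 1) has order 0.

3

b = (33/20, -12/5, 7/4)
c = (0, -5/3, -2)
Ac = (0, 0, 2/21)
Σ b_i: 33/20·1 + (-12/5)·1 + 7/4·1 = 1 ✓
b·c: (-12/5)·(-5/3) + 7/4·(-2) = 1/2 ✓
b·c²: (-12/5)·25/9 + 7/4·4 = 1/3 ✓
b·Ac: 7/4·2/21 = 1/6 ✓; 3 stages ⇒ order 3.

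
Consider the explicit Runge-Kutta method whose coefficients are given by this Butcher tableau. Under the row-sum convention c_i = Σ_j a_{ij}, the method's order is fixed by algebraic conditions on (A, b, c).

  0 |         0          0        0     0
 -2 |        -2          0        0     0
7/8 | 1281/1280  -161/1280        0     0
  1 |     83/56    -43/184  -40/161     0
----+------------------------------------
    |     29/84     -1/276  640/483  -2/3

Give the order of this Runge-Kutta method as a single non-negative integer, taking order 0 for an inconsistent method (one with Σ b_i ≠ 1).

4

b = (29/84, -1/276, 640/483, -2/3)
c = (0, -2, 7/8, 1)
Ac = (0, 0, 161/640, 1/4)
Σ b_i: 29/84·1 + (-1/276)·1 + 640/483·1 + (-2/3)·1 = 1 ✓
b·c: (-1/276)·(-2) + 640/483·7/8 + (-2/3)·1 = 1/2 ✓
b·c²: (-1/276)·4 + 640/483·49/64 + (-2/3)·1 = 1/3 ✓
b·Ac: 640/483·161/640 + (-2/3)·1/4 = 1/6 ✓
b·c³: (-1/276)·(-8) + 640/483·343/512 + (-2/3)·1 = 1/4 ✓
b·(c∘Ac): 640/483·1127/5120 + (-2/3)·1/4 = 1/8 ✓
b·Ac²: 640/483·(-161/320) + (-2/3)·(-9/8) = 1/12 ✓
b·A²c: (-2/3)·(-1/16) = 1/24 ✓; 4 stages ⇒ order 4.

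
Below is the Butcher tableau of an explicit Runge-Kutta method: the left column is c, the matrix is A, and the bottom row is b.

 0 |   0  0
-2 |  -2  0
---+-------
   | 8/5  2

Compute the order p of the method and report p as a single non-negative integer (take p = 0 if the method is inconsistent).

b = (8/5, 2)
c = (0, -2)
Σ b_i: 8/5·1 + 2·1 = 18/5 ≠ 1 ⇒ order 0.

0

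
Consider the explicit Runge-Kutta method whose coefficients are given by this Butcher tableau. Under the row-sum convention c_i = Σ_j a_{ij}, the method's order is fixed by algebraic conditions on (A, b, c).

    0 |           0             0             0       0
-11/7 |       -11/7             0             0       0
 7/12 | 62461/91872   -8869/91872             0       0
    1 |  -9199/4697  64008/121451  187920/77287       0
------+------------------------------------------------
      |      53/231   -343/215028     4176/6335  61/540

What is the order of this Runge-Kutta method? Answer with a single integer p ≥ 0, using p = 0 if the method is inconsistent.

4

b = (53/231, -343/215028, 4176/6335, 61/540)
c = (0, -11/7, 7/12, 1)
Ac = (0, 0, 1267/8352, 36/61)
Σ b_i: 53/231·1 + (-343/215028)·1 + 4176/6335·1 + 61/540·1 = 1 ✓
b·c: (-343/215028)·(-11/7) + 4176/6335·7/12 + 61/540·1 = 1/2 ✓
b·c²: (-343/215028)·121/49 + 4176/6335·49/144 + 61/540·1 = 1/3 ✓
b·Ac: 4176/6335·1267/8352 + 61/540·36/61 = 1/6 ✓
b·c³: (-343/215028)·(-1331/343) + 4176/6335·343/1728 + 61/540·1 = 1/4 ✓
b·(c∘Ac): 4176/6335·8869/100224 + 61/540·36/61 = 1/8 ✓
b·Ac²: 4176/6335·(-1991/8352) + 61/540·909/427 = 1/12 ✓
b·A²c: 61/540·45/122 = 1/24 ✓; 4 stages ⇒ order 4.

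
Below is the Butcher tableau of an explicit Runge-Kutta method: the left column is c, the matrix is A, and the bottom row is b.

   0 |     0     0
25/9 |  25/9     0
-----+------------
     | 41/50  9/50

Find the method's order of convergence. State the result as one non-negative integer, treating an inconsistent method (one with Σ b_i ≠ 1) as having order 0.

b = (41/50, 9/50)
c = (0, 25/9)
Σ b_i: 41/50·1 + 9/50·1 = 1 ✓
b·c: 9/50·25/9 = 1/2 ✓; 2 stages ⇒ order 2.

2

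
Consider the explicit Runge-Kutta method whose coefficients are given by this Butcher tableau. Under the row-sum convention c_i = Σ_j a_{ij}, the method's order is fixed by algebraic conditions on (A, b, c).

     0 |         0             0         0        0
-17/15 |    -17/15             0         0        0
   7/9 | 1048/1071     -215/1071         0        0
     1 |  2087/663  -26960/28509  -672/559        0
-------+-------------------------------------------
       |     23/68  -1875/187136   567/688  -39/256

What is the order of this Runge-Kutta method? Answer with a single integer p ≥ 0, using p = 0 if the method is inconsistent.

b = (23/68, -1875/187136, 567/688, -39/256)
c = (0, -17/15, 7/9, 1)
Ac = (0, 0, 43/189, 16/117)
Σ b_i: 23/68·1 + (-1875/187136)·1 + 567/688·1 + (-39/256)·1 = 1 ✓
b·c: (-1875/187136)·(-17/15) + 567/688·7/9 + (-39/256)·1 = 1/2 ✓
b·c²: (-1875/187136)·289/225 + 567/688·49/81 + (-39/256)·1 = 1/3 ✓
b·Ac: 567/688·43/189 + (-39/256)·16/117 = 1/6 ✓
b·c³: (-1875/187136)·(-4913/3375) + 567/688·343/729 + (-39/256)·1 = 1/4 ✓
b·(c∘Ac): 567/688·43/243 + (-39/256)·16/117 = 1/8 ✓
b·Ac²: 567/688·(-731/2835) + (-39/256)·(-1136/585) = 1/12 ✓
b·A²c: (-39/256)·(-32/117) = 1/24 ✓; 4 stages ⇒ order 4.

4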